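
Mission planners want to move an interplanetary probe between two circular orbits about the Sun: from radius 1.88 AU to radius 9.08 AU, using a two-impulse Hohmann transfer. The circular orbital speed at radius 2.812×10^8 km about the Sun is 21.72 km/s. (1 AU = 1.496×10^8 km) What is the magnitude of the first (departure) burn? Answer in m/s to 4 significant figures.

Δv₁ = 6238 m/s

From the circular-orbit relation v² = μ/r at r = 2.812×10^8 km: μ = v²r = (21.72)² × 2.812×10^8 = 1.32658×10^11 km³/s².
In km: r₁ = 1.88 × 1.496×10^8 = 2.81248×10^8 km; r₂ = 9.08 × 1.496×10^8 = 1.358368×10^9 km.
Transfer-ellipse semi-major axis a_t = (r₁ + r₂)/2 = (2.81248×10^8 + 1.358368×10^9)/2 = 8.19808×10^8 km.
On the circular orbit at r = 2.81248×10^8 km, v_c = √(μ/r) = 21.718 km/s.
Vis-viva on the transfer ellipse at r = 2.81248×10^8 km gives v_t = √[μ(2/r − 1/a_t)] = 27.956 km/s.
Δv₁ = |v_t − v_c| = |27.956 − 21.718| = 6.238 km/s.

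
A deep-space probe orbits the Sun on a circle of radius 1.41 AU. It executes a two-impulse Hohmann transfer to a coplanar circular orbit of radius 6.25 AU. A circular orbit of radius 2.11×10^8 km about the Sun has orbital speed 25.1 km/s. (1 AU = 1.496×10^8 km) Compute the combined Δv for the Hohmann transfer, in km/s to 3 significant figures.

From the circular-orbit relation v² = μ/r at r = 2.11×10^8 km: μ = v²r = (25.1)² × 2.11×10^8 = 1.32932×10^11 km³/s².
In km: r₁ = 1.41 × 1.496×10^8 = 2.10936×10^8 km; r₂ = 6.25 × 1.496×10^8 = 9.350×10^8 km.
Transfer-ellipse semi-major axis a_t = (r₁ + r₂)/2 = (2.10936×10^8 + 9.350×10^8)/2 = 5.72968×10^8 km.
At r₁ the circular-orbit speed is v₁ = √(μ/r₁) = 25.104 km/s.
On the transfer ellipse at r₁, v² = μ(2/r − 1/a) gives v_p = √[μ(2/r₁ − 1/a_t)] = 32.069 km/s.
First burn Δv₁ = |v_p − v₁| = 6.965 km/s.
At r₂, v₂ = √(μ/r₂) = 11.924 km/s.
Transfer-orbit speed at r₂: v_a = √[μ(2/r₂ − 1/a_t)] = 7.2347 km/s.
Second burn Δv₂ = |v₂ − v_a| = 4.689 km/s.
Δv = Δv₁ + Δv₂ = 6.965 + 4.689 = 11.65 km/s.

Δv = 11.7 km/s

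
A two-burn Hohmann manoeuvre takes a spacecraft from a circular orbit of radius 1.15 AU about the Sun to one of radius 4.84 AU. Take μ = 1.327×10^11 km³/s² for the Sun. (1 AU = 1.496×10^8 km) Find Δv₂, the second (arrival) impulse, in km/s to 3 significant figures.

Δv₂ = 5.15 km/s

In km: r₁ = 1.15 × 1.496×10^8 = 1.7204×10^8 km; r₂ = 4.84 × 1.496×10^8 = 7.24064×10^8 km.
The Hohmann ellipse has a_t = (r₁ + r₂)/2 = 4.48052×10^8 km.
Circular speed at r = 7.24064×10^8 km: v_c = √(μ/r) = 13.538 km/s.
Transfer-orbit speed at the same r (vis-viva, a = a_t): v_t = √[μ(2/r − 1/a_t)] = 8.3888 km/s.
Δv₂ = |v_t − v_c| = |8.3888 − 13.538| = 5.149 km/s.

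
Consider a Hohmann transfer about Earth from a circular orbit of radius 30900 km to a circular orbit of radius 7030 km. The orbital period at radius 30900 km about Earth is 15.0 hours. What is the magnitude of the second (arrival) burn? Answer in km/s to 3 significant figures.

Δv₂ = 2.08 km/s

From Kepler's third law T² = 4π²r³/μ at r = 30900 km, T = 15.0 hours = 15.0 × 3600 s = 54000 s: μ = 4π²r³/T² = 3.99436×10^5 km³/s².
The Hohmann ellipse has a_t = (r₁ + r₂)/2 = 18965 km.
On the circular orbit at r = 7030 km, v_c = √(μ/r) = 7.538 km/s.
Transfer-orbit speed at the same r (vis-viva, a = a_t): v_t = √[μ(2/r − 1/a_t)] = 9.622 km/s.
Δv₂ = |v_t − v_c| = |9.622 − 7.538| = 2.084 km/s.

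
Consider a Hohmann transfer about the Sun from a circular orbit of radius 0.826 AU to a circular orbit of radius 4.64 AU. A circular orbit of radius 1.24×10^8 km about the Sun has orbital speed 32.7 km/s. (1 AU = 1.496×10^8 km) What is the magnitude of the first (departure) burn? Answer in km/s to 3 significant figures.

From the circular-orbit relation v² = μ/r at r = 1.24×10^8 km: μ = v²r = (32.7)² × 1.24×10^8 = 1.32592×10^11 km³/s².
In km: r₁ = 0.826 × 1.496×10^8 = 1.235696×10^8 km; r₂ = 4.64 × 1.496×10^8 = 6.94144×10^8 km.
Semi-major axis of the transfer orbit: a_t = (1.235696×10^8 + 6.94144×10^8)/2 = 4.088568×10^8 km.
Circular speed at r = 1.235696×10^8 km: v_c = √(μ/r) = 32.757 km/s.
Vis-viva on the transfer ellipse at r = 1.235696×10^8 km gives v_t = √[μ(2/r − 1/a_t)] = 42.682 km/s.
Δv₁ = |v_t − v_c| = |42.682 − 32.757| = 9.925 km/s.

Δv₁ = 9.92 km/s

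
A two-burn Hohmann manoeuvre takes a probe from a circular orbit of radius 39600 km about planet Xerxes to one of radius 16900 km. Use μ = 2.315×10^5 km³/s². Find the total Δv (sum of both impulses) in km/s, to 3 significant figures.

The Hohmann ellipse has a_t = (r₁ + r₂)/2 = 28250 km.
At r₁ the circular-orbit speed is v₁ = √(μ/r₁) = 2.417842 km/s.
Transfer-orbit speed at r₁ (vis-viva): v_a = √[μ(2/r₁ − 1/a_t)] = 1.870088 km/s.
First burn Δv₁ = |v_a − v₁| = 0.5478 km/s.
Circular speed at r₂: v₂ = √(μ/r₂) = 3.7011 km/s.
Transfer-orbit speed at r₂: v_p = √[μ(2/r₂ − 1/a_t)] = 4.3820 km/s.
Second burn Δv₂ = |v₂ − v_p| = 0.6809 km/s.
Total Δv = Δv₁ + Δv₂ = 1.229 km/s.

Δv = 1.23 km/s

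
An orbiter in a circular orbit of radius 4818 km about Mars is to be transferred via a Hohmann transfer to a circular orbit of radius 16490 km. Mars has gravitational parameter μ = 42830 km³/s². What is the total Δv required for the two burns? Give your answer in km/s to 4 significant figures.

Semi-major axis of the transfer orbit: a_t = (4818 + 16490)/2 = 10654 km.
Circular speed at r₁: v₁ = √(μ/r₁) = √(42830/4818) = 2.9815 km/s.
Transfer-orbit speed at r₁ (vis-viva): v_p = √[μ(2/r₁ − 1/a_t)] = 3.7093 km/s.
First burn Δv₁ = |v_p − v₁| = 0.7278 km/s.
Circular speed at r₂: v₂ = √(μ/r₂) = 1.6116 km/s.
Transfer-orbit speed at r₂: v_a = √[μ(2/r₂ − 1/a_t)] = 1.0838 km/s.
Second burn Δv₂ = |v₂ − v_a| = 0.5278 km/s.
Δv = Δv₁ + Δv₂ = 0.7278 + 0.5278 = 1.256 km/s.

Δv = 1.256 km/s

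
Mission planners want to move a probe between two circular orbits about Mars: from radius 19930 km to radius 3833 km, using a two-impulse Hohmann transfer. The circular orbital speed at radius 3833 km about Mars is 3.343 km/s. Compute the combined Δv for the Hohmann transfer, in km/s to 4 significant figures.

From the circular-orbit relation v² = μ/r at r = 3833 km: μ = v²r = (3.343)² × 3833 = 42836.3 km³/s².
The Hohmann ellipse has a_t = (r₁ + r₂)/2 = 11881.5 km.
Circular speed at r₁: v₁ = √(μ/r₁) = √(42836.3/19930) = 1.4661 km/s.
On the transfer ellipse at r₁, vis-viva gives v_a = √[μ(2/r₁ − 1/a_t)] = 0.83269 km/s.
First burn Δv₁ = |v_a − v₁| = 0.6334 km/s.
At r₂, v₂ = √(μ/r₂) = 3.3430 km/s.
Transfer-orbit speed at r₂: v_p = √[μ(2/r₂ − 1/a_t)] = 4.3297 km/s.
Second burn Δv₂ = |v₂ − v_p| = 0.9867 km/s.
Total Δv = Δv₁ + Δv₂ = 1.620 km/s.

Δv = 1.620 km/s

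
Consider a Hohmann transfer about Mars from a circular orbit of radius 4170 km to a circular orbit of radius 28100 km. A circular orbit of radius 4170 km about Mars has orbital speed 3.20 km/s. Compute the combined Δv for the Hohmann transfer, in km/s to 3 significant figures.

Δv = 1.63 km/s

From the circular-orbit relation v² = μ/r at r = 4170 km: μ = v²r = (3.20)² × 4170 = 42700.8 km³/s².
The Hohmann ellipse has a_t = (r₁ + r₂)/2 = 16135 km.
At r₁ the circular-orbit speed is v₁ = √(μ/r₁) = 3.200 km/s.
Transfer-orbit speed at r₁ (v² = μ(2/r − 1/a)): v_p = √[μ(2/r₁ − 1/a_t)] = 4.223 km/s.
First burn Δv₁ = |v_p − v₁| = 1.023 km/s.
At r₂, v₂ = √(μ/r₂) = 1.2327 km/s.
Transfer-orbit speed at r₂: v_a = √[μ(2/r₂ − 1/a_t)] = 0.62668 km/s.
Second burn Δv₂ = |v₂ − v_a| = 0.6060 km/s.
Total Δv = Δv₁ + Δv₂ = 1.629 km/s.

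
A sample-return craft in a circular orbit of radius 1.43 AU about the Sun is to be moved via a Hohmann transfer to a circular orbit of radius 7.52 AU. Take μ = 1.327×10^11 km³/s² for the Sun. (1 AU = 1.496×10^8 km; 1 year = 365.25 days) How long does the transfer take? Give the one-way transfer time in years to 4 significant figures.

t = 4.734 years

In km: r₁ = 1.43 × 1.496×10^8 = 2.13928×10^8 km; r₂ = 7.52 × 1.496×10^8 = 1.124992×10^9 km.
The Hohmann ellipse has a_t = (r₁ + r₂)/2 = 6.6946×10^8 km.
By Kepler's third law the transfer-orbit period is T = 2π√(a_t³/μ), so t = T/2 = 1.494×10^8 s.
Converting: 1.494×10^8 s ÷ 3.15576×10^7 s/year (365.25 × 86400) = 4.734 years.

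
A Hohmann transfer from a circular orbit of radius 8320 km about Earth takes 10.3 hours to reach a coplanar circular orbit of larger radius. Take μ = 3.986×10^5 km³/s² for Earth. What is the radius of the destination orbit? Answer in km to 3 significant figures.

Transfer time t = 10.3 hours = 37080 s, and t = π√(a_t³/μ).
So a_t = (μ t²/π²)^(1/3) = (3.986×10^5 × (37080)² / π²)^(1/3) = 38151 km.
Since a_t = (r₁ + r₂)/2, r₂ = 2a_t − r₁ = 2×38151 − 8320 = 67982 km.

r₂ = 68000 km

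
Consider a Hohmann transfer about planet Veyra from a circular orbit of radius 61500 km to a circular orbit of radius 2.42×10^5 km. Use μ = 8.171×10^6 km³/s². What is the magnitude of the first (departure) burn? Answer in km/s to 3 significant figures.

Transfer-ellipse semi-major axis a_t = (r₁ + r₂)/2 = (61500 + 2.420×10^5)/2 = 1.5175×10^5 km.
On the circular orbit at r = 61500 km, v_c = √(μ/r) = 11.527 km/s.
Transfer-orbit speed at the same r (vis-viva, a = a_t): v_t = √[μ(2/r − 1/a_t)] = 14.556 km/s.
Δv₁ = |v_t − v_c| = |14.556 − 11.527| = 3.029 km/s.

Δv₁ = 3.03 km/s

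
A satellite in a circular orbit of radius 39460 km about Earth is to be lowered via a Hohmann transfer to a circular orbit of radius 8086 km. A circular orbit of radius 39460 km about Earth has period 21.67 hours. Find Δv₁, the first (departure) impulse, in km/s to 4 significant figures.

From Kepler's third law T² = 4π²r³/μ at r = 39460 km, T = 21.67 hours = 21.67 × 3600 s = 78012 s: μ = 4π²r³/T² = 3.98573×10^5 km³/s².
Semi-major axis of the transfer orbit: a_t = (39460 + 8086)/2 = 23773 km.
Circular speed at r = 39460 km: v_c = √(μ/r) = 3.1782 km/s.
Transfer-orbit speed at the same r (vis-viva, a = a_t): v_t = √[μ(2/r − 1/a_t)] = 1.8535 km/s.
Δv₁ = |v_t − v_c| = |1.8535 − 3.1782| = 1.325 km/s.

Δv₁ = 1.325 km/s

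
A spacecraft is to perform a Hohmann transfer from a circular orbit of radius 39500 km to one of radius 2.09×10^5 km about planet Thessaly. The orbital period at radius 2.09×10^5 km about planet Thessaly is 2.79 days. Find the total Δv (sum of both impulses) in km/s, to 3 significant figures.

Δv = 6.10 km/s

From Kepler's third law T² = 4π²r³/μ at r = 2.09×10^5 km, T = 2.79 days = 2.79 × 86400 s = 2.41056×10^5 s: μ = 4π²r³/T² = 6.20244×10^6 km³/s².
Semi-major axis of the transfer orbit: a_t = (39500 + 2.090×10^5)/2 = 1.2425×10^5 km.
Circular speed at r₁: v₁ = √(μ/r₁) = √(6.20244×10^6/39500) = 12.531 km/s.
Transfer-orbit speed at r₁ (vis-viva): v_p = √[μ(2/r₁ − 1/a_t)] = 16.252 km/s.
First burn Δv₁ = |v_p − v₁| = 3.721 km/s.
At r₂, v₂ = √(μ/r₂) = 5.448 km/s.
Transfer-orbit speed at r₂: v_a = √[μ(2/r₂ − 1/a_t)] = 3.072 km/s.
Second burn Δv₂ = |v₂ − v_a| = 2.376 km/s.
Total Δv = Δv₁ + Δv₂ = 6.097 km/s.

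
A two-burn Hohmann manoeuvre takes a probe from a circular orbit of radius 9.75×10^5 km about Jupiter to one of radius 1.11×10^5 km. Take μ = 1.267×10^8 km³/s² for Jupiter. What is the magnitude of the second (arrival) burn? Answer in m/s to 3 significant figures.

Transfer-ellipse semi-major axis a_t = (r₁ + r₂)/2 = (9.750×10^5 + 1.110×10^5)/2 = 5.430×10^5 km.
On the circular orbit at r = 1.110×10^5 km, v_c = √(μ/r) = 33.785 km/s.
Vis-viva on the transfer ellipse at r = 1.110×10^5 km gives v_t = √[μ(2/r − 1/a_t)] = 45.272 km/s.
Δv₂ = |v_t − v_c| = |45.272 − 33.785| = 11.49 km/s.

Δv₂ = 11500 m/s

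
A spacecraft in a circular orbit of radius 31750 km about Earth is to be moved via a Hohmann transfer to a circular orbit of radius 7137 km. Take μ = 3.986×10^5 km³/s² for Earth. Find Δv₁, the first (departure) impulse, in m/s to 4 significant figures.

The Hohmann ellipse has a_t = (r₁ + r₂)/2 = 19443.5 km.
Circular speed at r = 31750 km: v_c = √(μ/r) = 3.54321 km/s.
Transfer-orbit speed at the same r (vis-viva, a = a_t): v_t = √[μ(2/r − 1/a_t)] = 2.14668 km/s.
Δv₁ = |v_t − v_c| = |2.14668 − 3.54321| = 1.397 km/s.

Δv₁ = 1397 m/s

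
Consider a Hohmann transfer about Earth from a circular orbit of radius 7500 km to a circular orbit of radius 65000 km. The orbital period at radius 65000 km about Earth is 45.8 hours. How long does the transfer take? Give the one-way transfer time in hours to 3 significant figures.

t = 9.54 hours

From Kepler's third law T² = 4π²r³/μ at r = 65000 km, T = 45.8 hours = 45.8 × 3600 s = 1.6488×10^5 s: μ = 4π²r³/T² = 3.98808×10^5 km³/s².
Transfer-ellipse semi-major axis a_t = (r₁ + r₂)/2 = (7500 + 65000)/2 = 36250 km.
By Kepler's third law the transfer-orbit period is T = 2π√(a_t³/μ), so t = T/2 = 34330 s.
Converting: 34330 s ÷ 3600 s/hour = 9.54 hours.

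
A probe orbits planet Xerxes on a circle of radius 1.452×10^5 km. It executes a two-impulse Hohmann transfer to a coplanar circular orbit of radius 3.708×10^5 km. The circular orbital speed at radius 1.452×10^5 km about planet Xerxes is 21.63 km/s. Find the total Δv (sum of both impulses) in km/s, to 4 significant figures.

From the circular-orbit relation v² = μ/r at r = 1.452×10^5 km: μ = v²r = (21.63)² × 1.452×10^5 = 6.79328×10^7 km³/s².
Semi-major axis of the transfer orbit: a_t = (1.452×10^5 + 3.708×10^5)/2 = 2.580×10^5 km.
At r₁ the circular-orbit speed is v₁ = √(μ/r₁) = 21.630 km/s.
Transfer-orbit speed at r₁ (v² = μ(2/r − 1/a)): v_p = √[μ(2/r₁ − 1/a_t)] = 25.931 km/s.
First burn Δv₁ = |v_p − v₁| = 4.301 km/s.
At r₂, v₂ = √(μ/r₂) = 13.535 km/s.
Transfer-orbit speed at r₂: v_a = √[μ(2/r₂ − 1/a_t)] = 10.154 km/s.
Second burn Δv₂ = |v₂ − v_a| = 3.381 km/s.
Δv = Δv₁ + Δv₂ = 4.301 + 3.381 = 7.682 km/s.

Δv = 7.682 km/s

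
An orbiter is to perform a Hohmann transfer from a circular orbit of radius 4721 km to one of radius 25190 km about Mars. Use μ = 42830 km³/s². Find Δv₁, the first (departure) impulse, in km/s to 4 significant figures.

Semi-major axis of the transfer orbit: a_t = (4721 + 25190)/2 = 14955.5 km.
On the circular orbit at r = 4721 km, v_c = √(μ/r) = 3.012 km/s.
Vis-viva on the transfer ellipse at r = 4721 km gives v_t = √[μ(2/r − 1/a_t)] = 3.909 km/s.
Δv₁ = |v_t − v_c| = |3.909 − 3.012| = 0.8970 km/s.

Δv₁ = 0.8970 km/s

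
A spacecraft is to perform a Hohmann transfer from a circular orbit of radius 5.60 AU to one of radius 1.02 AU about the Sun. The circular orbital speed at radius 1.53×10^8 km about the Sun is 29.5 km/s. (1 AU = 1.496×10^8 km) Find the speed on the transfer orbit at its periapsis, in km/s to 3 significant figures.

From the circular-orbit relation v² = μ/r at r = 1.53×10^8 km: μ = v²r = (29.5)² × 1.53×10^8 = 1.33148×10^11 km³/s².
In km: r₁ = 5.60 × 1.496×10^8 = 8.3776×10^8 km; r₂ = 1.02 × 1.496×10^8 = 1.52592×10^8 km.
The Hohmann ellipse has a_t = (r₁ + r₂)/2 = 4.95176×10^8 km.
The periapsis of the transfer ellipse is at r = 1.52592×10^8 km.
From the vis-viva equation, v = √[μ(2/r − 1/a_t)] = 38.42 km/s.

v = 38.4 km/s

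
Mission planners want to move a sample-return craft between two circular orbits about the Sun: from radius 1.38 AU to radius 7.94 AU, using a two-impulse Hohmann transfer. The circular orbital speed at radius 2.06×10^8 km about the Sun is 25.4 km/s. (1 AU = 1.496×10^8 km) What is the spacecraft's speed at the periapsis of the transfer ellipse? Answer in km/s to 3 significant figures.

v = 33.1 km/s

From the circular-orbit relation v² = μ/r at r = 2.06×10^8 km: μ = v²r = (25.4)² × 2.06×10^8 = 1.32903×10^11 km³/s².
In km: r₁ = 1.38 × 1.496×10^8 = 2.06448×10^8 km; r₂ = 7.94 × 1.496×10^8 = 1.187824×10^9 km.
Transfer-ellipse semi-major axis a_t = (r₁ + r₂)/2 = (2.06448×10^8 + 1.187824×10^9)/2 = 6.97136×10^8 km.
At periapsis, r = 2.06448×10^8 km.
Vis-viva: v = √[μ(2/r − 1/a_t)] = √[1.32903×10^11 × (2/2.06448×10^8 − 1/6.97136×10^8)] = 33.12 km/s.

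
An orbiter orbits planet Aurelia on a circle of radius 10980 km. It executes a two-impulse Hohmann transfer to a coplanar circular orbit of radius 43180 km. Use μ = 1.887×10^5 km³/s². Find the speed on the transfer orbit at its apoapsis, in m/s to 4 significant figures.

Transfer-ellipse semi-major axis a_t = (r₁ + r₂)/2 = (10980 + 43180)/2 = 27080 km.
The apoapsis of the transfer ellipse is at r = 43180 km.
From the vis-viva equation, v = √[μ(2/r − 1/a_t)] = 1.331 km/s.

v = 1331 m/s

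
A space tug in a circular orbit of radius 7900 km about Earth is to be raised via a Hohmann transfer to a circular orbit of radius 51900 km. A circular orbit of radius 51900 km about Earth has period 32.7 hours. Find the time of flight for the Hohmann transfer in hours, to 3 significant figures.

t = 7.15 hours

From Kepler's third law T² = 4π²r³/μ at r = 51900 km, T = 32.7 hours = 32.7 × 3600 s = 1.1772×10^5 s: μ = 4π²r³/T² = 3.98255×10^5 km³/s².
Semi-major axis of the transfer orbit: a_t = (7900 + 51900)/2 = 29900 km.
By Kepler's third law the transfer-orbit period is T = 2π√(a_t³/μ), so t = T/2 = 25740 s.
Converting: 25740 s ÷ 3600 s/hour = 7.15 hours.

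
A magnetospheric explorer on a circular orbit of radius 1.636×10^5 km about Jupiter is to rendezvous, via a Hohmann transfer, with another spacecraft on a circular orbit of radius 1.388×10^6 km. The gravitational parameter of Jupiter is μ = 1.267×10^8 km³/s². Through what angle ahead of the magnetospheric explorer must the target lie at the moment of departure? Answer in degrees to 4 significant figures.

Transfer-ellipse semi-major axis a_t = (r₁ + r₂)/2 = (1.636×10^5 + 1.388×10^6)/2 = 7.758×10^5 km.
The half-period of the transfer ellipse is t = π√(a_t³/μ) = 1.9072×10^5 s.
The target's mean motion on its circular orbit is ω₂ = √(μ/r₂³) = 6.8834×10^-6 rad/s.
Angle swept by the target during transfer: ω₂·t = 1.3128 rad = 75.22°.
The magnetospheric explorer traverses 180° on the transfer ellipse, so the target must lead by 180° − 75.22° = 104.8°.

φ = 104.8°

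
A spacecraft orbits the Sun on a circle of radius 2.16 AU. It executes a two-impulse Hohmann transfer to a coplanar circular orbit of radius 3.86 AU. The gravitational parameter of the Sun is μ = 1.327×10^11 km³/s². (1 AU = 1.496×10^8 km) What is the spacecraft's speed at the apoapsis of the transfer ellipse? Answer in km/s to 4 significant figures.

In km: r₁ = 2.16 × 1.496×10^8 = 3.23136×10^8 km; r₂ = 3.86 × 1.496×10^8 = 5.77456×10^8 km.
Transfer-ellipse semi-major axis a_t = (r₁ + r₂)/2 = (3.23136×10^8 + 5.77456×10^8)/2 = 4.50296×10^8 km.
The apoapsis of the transfer ellipse is at r = 5.77456×10^8 km.
Applying v² = μ(2/r − 1/a_t): v = 12.84 km/s.

v = 12.84 km/s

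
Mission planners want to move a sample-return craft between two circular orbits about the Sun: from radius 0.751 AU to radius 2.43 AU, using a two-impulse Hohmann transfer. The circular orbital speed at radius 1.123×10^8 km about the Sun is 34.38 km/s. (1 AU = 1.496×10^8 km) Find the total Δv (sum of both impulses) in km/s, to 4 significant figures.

From the circular-orbit relation v² = μ/r at r = 1.123×10^8 km: μ = v²r = (34.38)² × 1.123×10^8 = 1.32737×10^11 km³/s².
In km: r₁ = 0.751 × 1.496×10^8 = 1.123496×10^8 km; r₂ = 2.43 × 1.496×10^8 = 3.63528×10^8 km.
The Hohmann ellipse has a_t = (r₁ + r₂)/2 = 2.379388×10^8 km.
At r₁ the circular-orbit speed is v₁ = √(μ/r₁) = 34.372 km/s.
Transfer-orbit speed at r₁ (vis-viva equation): v_p = √[μ(2/r₁ − 1/a_t)] = 42.486 km/s.
First burn Δv₁ = |v_p − v₁| = 8.114 km/s.
At r₂, v₂ = √(μ/r₂) = 19.1085 km/s.
Transfer-orbit speed at r₂: v_a = √[μ(2/r₂ − 1/a_t)] = 13.1305 km/s.
Second burn Δv₂ = |v₂ − v_a| = 5.978 km/s.
Total Δv = Δv₁ + Δv₂ = 14.09 km/s.

Δv = 14.09 km/s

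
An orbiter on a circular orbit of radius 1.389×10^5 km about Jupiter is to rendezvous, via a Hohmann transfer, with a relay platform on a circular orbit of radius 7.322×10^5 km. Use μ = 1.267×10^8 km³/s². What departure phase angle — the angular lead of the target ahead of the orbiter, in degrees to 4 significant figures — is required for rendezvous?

Semi-major axis of the transfer orbit: a_t = (1.389×10^5 + 7.322×10^5)/2 = 4.3555×10^5 km.
The half-period of the transfer ellipse is t = π√(a_t³/μ) = 80226.6 s.
Target angular speed ω₂ = √(μ/r₂³) = 1.79657×10^-5 rad/s.
Angle swept by the target during transfer: ω₂·t = 1.4413 rad = 82.58°.
The orbiter traverses 180° on the transfer ellipse, so the target must lead by 180° − 82.58° = 97.42°.

φ = 97.42°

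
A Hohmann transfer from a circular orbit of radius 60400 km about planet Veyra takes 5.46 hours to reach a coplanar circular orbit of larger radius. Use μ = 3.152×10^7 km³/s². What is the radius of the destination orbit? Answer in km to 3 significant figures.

r₂ = 1.54×10^5 km

Transfer time t = 5.46 hours = 19656 s, and t = π√(a_t³/μ).
So a_t = (μ t²/π²)^(1/3) = (3.152×10^7 × (19656)² / π²)^(1/3) = 1.0726×10^5 km.
Since a_t = (r₁ + r₂)/2, r₂ = 2a_t − r₁ = 2×1.0726×10^5 − 60400 = 1.5412×10^5 km.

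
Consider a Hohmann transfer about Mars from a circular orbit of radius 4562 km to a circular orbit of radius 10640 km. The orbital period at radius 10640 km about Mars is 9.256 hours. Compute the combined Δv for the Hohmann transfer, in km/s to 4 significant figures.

Δv = 1.013 km/s

From Kepler's third law T² = 4π²r³/μ at r = 10640 km, T = 9.256 hours = 9.256 × 3600 s = 33321.6 s: μ = 4π²r³/T² = 42828.5 km³/s².
Semi-major axis of the transfer orbit: a_t = (4562 + 10640)/2 = 7601 km.
At r₁ the circular-orbit speed is v₁ = √(μ/r₁) = 3.0640 km/s.
On the transfer ellipse at r₁, v² = μ(2/r − 1/a) gives v_p = √[μ(2/r₁ − 1/a_t)] = 3.6251 km/s.
First burn Δv₁ = |v_p − v₁| = 0.5611 km/s.
At r₂, v₂ = √(μ/r₂) = 2.006 km/s.
Transfer-orbit speed at r₂: v_a = √[μ(2/r₂ − 1/a_t)] = 1.554 km/s.
Second burn Δv₂ = |v₂ − v_a| = 0.4520 km/s.
Δv = Δv₁ + Δv₂ = 0.5611 + 0.4520 = 1.013 km/s.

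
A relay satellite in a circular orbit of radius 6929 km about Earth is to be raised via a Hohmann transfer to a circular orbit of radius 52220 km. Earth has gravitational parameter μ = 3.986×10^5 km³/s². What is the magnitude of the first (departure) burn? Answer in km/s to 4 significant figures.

Δv₁ = 2.494 km/s

Transfer-ellipse semi-major axis a_t = (r₁ + r₂)/2 = (6929 + 52220)/2 = 29574.5 km.
Circular speed at r = 6929 km: v_c = √(μ/r) = 7.58461 km/s.
Transfer-orbit speed at the same r (vis-viva, a = a_t): v_t = √[μ(2/r − 1/a_t)] = 10.0784 km/s.
Δv₁ = |v_t − v_c| = |10.0784 − 7.58461| = 2.494 km/s.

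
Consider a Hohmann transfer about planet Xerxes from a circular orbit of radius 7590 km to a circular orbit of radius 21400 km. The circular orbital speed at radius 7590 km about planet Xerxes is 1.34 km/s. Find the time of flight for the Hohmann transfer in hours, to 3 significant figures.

t = 13.0 hours

From the circular-orbit relation v² = μ/r at r = 7590 km: μ = v²r = (1.34)² × 7590 = 13628.6 km³/s².
Transfer-ellipse semi-major axis a_t = (r₁ + r₂)/2 = (7590 + 21400)/2 = 14495 km.
Transfer time t = π√(a_t³/μ) = π√((14495)³ / 13628.6) = 46960 s.
Converting: 46960 s ÷ 3600 s/hour = 13.0 hours.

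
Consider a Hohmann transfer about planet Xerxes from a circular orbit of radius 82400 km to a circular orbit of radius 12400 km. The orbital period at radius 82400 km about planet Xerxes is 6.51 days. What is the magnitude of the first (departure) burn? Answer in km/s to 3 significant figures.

Δv₁ = 0.450 km/s

From Kepler's third law T² = 4π²r³/μ at r = 82400 km, T = 6.51 days = 6.51 × 86400 s = 5.62464×10^5 s: μ = 4π²r³/T² = 69815.5 km³/s².
The Hohmann ellipse has a_t = (r₁ + r₂)/2 = 47400 km.
Circular speed at r = 82400 km: v_c = √(μ/r) = 0.9205 km/s.
Vis-viva on the transfer ellipse at r = 82400 km gives v_t = √[μ(2/r − 1/a_t)] = 0.4708 km/s.
Δv₁ = |v_t − v_c| = |0.4708 − 0.9205| = 0.4497 km/s.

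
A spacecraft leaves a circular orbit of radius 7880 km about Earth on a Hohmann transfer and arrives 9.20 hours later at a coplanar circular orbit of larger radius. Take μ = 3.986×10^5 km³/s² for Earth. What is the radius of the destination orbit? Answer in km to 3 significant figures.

Transfer time t = 9.20 hours = 33120 s, and t = π√(a_t³/μ).
So a_t = (μ t²/π²)^(1/3) = (3.986×10^5 × (33120)² / π²)^(1/3) = 35384 km.
Since a_t = (r₁ + r₂)/2, r₂ = 2a_t − r₁ = 2×35384 − 7880 = 62888 km.

r₂ = 62900 km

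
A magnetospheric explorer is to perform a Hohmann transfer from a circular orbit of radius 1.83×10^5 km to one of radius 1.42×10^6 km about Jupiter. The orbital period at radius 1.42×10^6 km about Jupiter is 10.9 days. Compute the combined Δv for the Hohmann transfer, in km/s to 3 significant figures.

From Kepler's third law T² = 4π²r³/μ at r = 1.42×10^6 km, T = 10.9 days = 10.9 × 86400 s = 9.4176×10^5 s: μ = 4π²r³/T² = 1.27451×10^8 km³/s².
The Hohmann ellipse has a_t = (r₁ + r₂)/2 = 8.015×10^5 km.
Circular speed at r₁: v₁ = √(μ/r₁) = √(1.27451×10^8/1.830×10^5) = 26.3904 km/s.
On the transfer ellipse at r₁, vis-viva gives v_p = √[μ(2/r₁ − 1/a_t)] = 35.1268 km/s.
First burn Δv₁ = |v_p − v₁| = 8.736 km/s.
At r₂, v₂ = √(μ/r₂) = 9.474 km/s.
Transfer-orbit speed at r₂: v_a = √[μ(2/r₂ − 1/a_t)] = 4.527 km/s.
Second burn Δv₂ = |v₂ − v_a| = 4.947 km/s.
Δv = Δv₁ + Δv₂ = 8.736 + 4.947 = 13.68 km/s.

Δv = 13.7 km/s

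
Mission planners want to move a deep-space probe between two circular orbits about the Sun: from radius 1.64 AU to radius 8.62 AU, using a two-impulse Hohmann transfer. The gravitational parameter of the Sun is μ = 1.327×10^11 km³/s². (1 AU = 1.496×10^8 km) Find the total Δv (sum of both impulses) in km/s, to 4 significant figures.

Δv = 11.30 km/s

In km: r₁ = 1.64 × 1.496×10^8 = 2.45344×10^8 km; r₂ = 8.62 × 1.496×10^8 = 1.289552×10^9 km.
Transfer-ellipse semi-major axis a_t = (r₁ + r₂)/2 = (2.45344×10^8 + 1.289552×10^9)/2 = 7.67448×10^8 km.
Circular speed at r₁: v₁ = √(μ/r₁) = √(1.327×10^11/2.45344×10^8) = 23.26 km/s.
On the transfer ellipse at r₁, v² = μ(2/r − 1/a) gives v_p = √[μ(2/r₁ − 1/a_t)] = 30.15 km/s.
First burn Δv₁ = |v_p − v₁| = 6.890 km/s.
At r₂, v₂ = √(μ/r₂) = 10.1442 km/s.
Transfer-orbit speed at r₂: v_a = √[μ(2/r₂ − 1/a_t)] = 5.73561 km/s.
Second burn Δv₂ = |v₂ − v_a| = 4.409 km/s.
Total Δv = Δv₁ + Δv₂ = 11.30 km/s.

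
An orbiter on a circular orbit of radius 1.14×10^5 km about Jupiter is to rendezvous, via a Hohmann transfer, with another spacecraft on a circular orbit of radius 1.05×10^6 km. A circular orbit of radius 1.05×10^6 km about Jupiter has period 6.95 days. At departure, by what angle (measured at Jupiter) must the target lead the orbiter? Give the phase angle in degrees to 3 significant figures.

From Kepler's third law T² = 4π²r³/μ at r = 1.05×10^6 km, T = 6.95 days = 6.95 × 86400 s = 6.0048×10^5 s: μ = 4π²r³/T² = 1.26745×10^8 km³/s².
Semi-major axis of the transfer orbit: a_t = (1.140×10^5 + 1.050×10^6)/2 = 5.820×10^5 km.
The half-period of the transfer ellipse is t = π√(a_t³/μ) = 1.23899×10^5 s.
Target angular speed ω₂ = √(μ/r₂³) = 1.04636×10^-5 rad/s.
Angle swept by the target during transfer: ω₂·t = 1.2964 rad = 74.28°.
The orbiter traverses 180° on the transfer ellipse, so the target must lead by 180° − 74.28° = 106°.

φ = 106°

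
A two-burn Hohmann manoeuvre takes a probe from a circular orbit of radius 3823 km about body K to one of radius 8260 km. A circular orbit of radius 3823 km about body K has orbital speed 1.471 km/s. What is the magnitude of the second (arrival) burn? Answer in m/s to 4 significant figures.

From the circular-orbit relation v² = μ/r at r = 3823 km: μ = v²r = (1.471)² × 3823 = 8272.36 km³/s².
Transfer-ellipse semi-major axis a_t = (r₁ + r₂)/2 = (3823 + 8260)/2 = 6041.5 km.
On the circular orbit at r = 8260 km, v_c = √(μ/r) = 1.00075 km/s.
Vis-viva on the transfer ellipse at r = 8260 km gives v_t = √[μ(2/r − 1/a_t)] = 0.796076 km/s.
Δv₂ = |v_t − v_c| = |0.796076 − 1.00075| = 0.2047 km/s.

Δv₂ = 204.7 m/s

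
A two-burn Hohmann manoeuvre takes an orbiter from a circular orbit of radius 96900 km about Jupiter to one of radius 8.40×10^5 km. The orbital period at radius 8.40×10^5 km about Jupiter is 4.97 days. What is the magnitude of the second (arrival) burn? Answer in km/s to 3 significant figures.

From Kepler's third law T² = 4π²r³/μ at r = 8.40×10^5 km, T = 4.97 days = 4.97 × 86400 s = 4.29408×10^5 s: μ = 4π²r³/T² = 1.26899×10^8 km³/s².
The Hohmann ellipse has a_t = (r₁ + r₂)/2 = 4.6845×10^5 km.
On the circular orbit at r = 8.400×10^5 km, v_c = √(μ/r) = 12.291 km/s.
Transfer-orbit speed at the same r (vis-viva, a = a_t): v_t = √[μ(2/r − 1/a_t)] = 5.5901 km/s.
Δv₂ = |v_t − v_c| = |5.5901 − 12.291| = 6.701 km/s.

Δv₂ = 6.70 km/s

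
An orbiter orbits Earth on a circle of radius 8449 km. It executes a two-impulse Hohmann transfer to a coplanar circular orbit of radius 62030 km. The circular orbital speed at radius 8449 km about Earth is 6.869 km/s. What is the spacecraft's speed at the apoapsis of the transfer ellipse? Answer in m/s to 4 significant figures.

From the circular-orbit relation v² = μ/r at r = 8449 km: μ = v²r = (6.869)² × 8449 = 3.98651×10^5 km³/s².
The Hohmann ellipse has a_t = (r₁ + r₂)/2 = 35239.5 km.
The apoapsis of the transfer ellipse is at r = 62030 km.
From the vis-viva equation, v = √[μ(2/r − 1/a_t)] = 1.241 km/s.

v = 1241 m/s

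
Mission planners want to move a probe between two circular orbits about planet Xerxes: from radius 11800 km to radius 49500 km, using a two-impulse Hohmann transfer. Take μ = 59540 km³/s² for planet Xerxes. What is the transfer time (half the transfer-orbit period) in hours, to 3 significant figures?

Transfer-ellipse semi-major axis a_t = (r₁ + r₂)/2 = (11800 + 49500)/2 = 30650 km.
Transfer time t = π√(a_t³/μ) = π√((30650)³ / 59540) = 69090 s.
Converting: 69090 s ÷ 3600 s/hour = 19.2 hours.

t = 19.2 hours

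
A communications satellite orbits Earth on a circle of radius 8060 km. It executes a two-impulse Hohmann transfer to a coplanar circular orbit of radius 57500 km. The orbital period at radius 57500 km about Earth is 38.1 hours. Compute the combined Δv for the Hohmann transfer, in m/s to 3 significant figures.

Δv = 3610 m/s

From Kepler's third law T² = 4π²r³/μ at r = 57500 km, T = 38.1 hours = 38.1 × 3600 s = 1.3716×10^5 s: μ = 4π²r³/T² = 3.98941×10^5 km³/s².
Semi-major axis of the transfer orbit: a_t = (8060 + 57500)/2 = 32780 km.
Circular speed at r₁: v₁ = √(μ/r₁) = √(3.98941×10^5/8060) = 7.03537 km/s.
Transfer-orbit speed at r₁ (v² = μ(2/r − 1/a)): v_p = √[μ(2/r₁ − 1/a_t)] = 9.31786 km/s.
First burn Δv₁ = |v_p − v₁| = 2.282 km/s.
Circular speed at r₂: v₂ = √(μ/r₂) = 2.634 km/s.
Transfer-orbit speed at r₂: v_a = √[μ(2/r₂ − 1/a_t)] = 1.306 km/s.
Second burn Δv₂ = |v₂ − v_a| = 1.328 km/s.
Total Δv = Δv₁ + Δv₂ = 3.610 km/s.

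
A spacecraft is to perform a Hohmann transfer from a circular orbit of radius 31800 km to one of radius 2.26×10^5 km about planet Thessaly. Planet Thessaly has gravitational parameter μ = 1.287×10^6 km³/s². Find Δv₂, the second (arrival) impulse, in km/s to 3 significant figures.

The Hohmann ellipse has a_t = (r₁ + r₂)/2 = 1.289×10^5 km.
On the circular orbit at r = 2.260×10^5 km, v_c = √(μ/r) = 2.386 km/s.
Transfer-orbit speed at the same r (vis-viva, a = a_t): v_t = √[μ(2/r − 1/a_t)] = 1.185 km/s.
Δv₂ = |v_t − v_c| = |1.185 − 2.386| = 1.201 km/s.

Δv₂ = 1.20 km/s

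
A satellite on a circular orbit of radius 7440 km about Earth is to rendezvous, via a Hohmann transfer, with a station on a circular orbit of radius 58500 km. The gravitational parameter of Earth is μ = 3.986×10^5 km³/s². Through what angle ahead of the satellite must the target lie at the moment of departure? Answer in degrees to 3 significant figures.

φ = 104°

Transfer-ellipse semi-major axis a_t = (r₁ + r₂)/2 = (7440 + 58500)/2 = 32970 km.
Transfer time t = π√(a_t³/μ) = 29790 s.
The target's mean motion on its circular orbit is ω₂ = √(μ/r₂³) = 4.462×10^-5 rad/s.
Angle swept by the target during transfer: ω₂·t = 1.3292 rad = 76.16°.
Arrival is 180° from departure on the ellipse, so φ = 180° − 76.16° = 104°.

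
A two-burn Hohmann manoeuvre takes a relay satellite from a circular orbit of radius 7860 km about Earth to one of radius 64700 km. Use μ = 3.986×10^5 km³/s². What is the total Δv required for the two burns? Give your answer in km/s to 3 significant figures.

Transfer-ellipse semi-major axis a_t = (r₁ + r₂)/2 = (7860 + 64700)/2 = 36280 km.
At r₁ the circular-orbit speed is v₁ = √(μ/r₁) = 7.1213 km/s.
Transfer-orbit speed at r₁ (v² = μ(2/r − 1/a)): v_p = √[μ(2/r₁ − 1/a_t)] = 9.5099 km/s.
First burn Δv₁ = |v_p − v₁| = 2.3886 km/s.
At r₂, v₂ = √(μ/r₂) = 2.4821 km/s.
Transfer-orbit speed at r₂: v_a = √[μ(2/r₂ − 1/a_t)] = 1.1553 km/s.
Second burn Δv₂ = |v₂ − v_a| = 1.3268 km/s.
Δv = Δv₁ + Δv₂ = 2.3886 + 1.3268 = 3.715 km/s.

Δv = 3.72 km/s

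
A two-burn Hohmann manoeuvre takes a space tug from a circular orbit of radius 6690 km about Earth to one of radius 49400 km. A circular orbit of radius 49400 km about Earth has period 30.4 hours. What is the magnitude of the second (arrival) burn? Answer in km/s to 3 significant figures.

From Kepler's third law T² = 4π²r³/μ at r = 49400 km, T = 30.4 hours = 30.4 × 3600 s = 1.0944×10^5 s: μ = 4π²r³/T² = 3.97364×10^5 km³/s².
Semi-major axis of the transfer orbit: a_t = (6690 + 49400)/2 = 28045 km.
On the circular orbit at r = 49400 km, v_c = √(μ/r) = 2.836 km/s.
Vis-viva on the transfer ellipse at r = 49400 km gives v_t = √[μ(2/r − 1/a_t)] = 1.385 km/s.
Δv₂ = |v_t − v_c| = |1.385 − 2.836| = 1.451 km/s.

Δv₂ = 1.45 km/s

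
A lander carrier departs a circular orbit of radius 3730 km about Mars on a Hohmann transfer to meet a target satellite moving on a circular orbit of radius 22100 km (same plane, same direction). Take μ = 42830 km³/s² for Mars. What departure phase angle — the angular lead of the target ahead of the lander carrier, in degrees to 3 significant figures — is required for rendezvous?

φ = 99.6°

Semi-major axis of the transfer orbit: a_t = (3730 + 22100)/2 = 12915 km.
The half-period of the transfer ellipse is t = π√(a_t³/μ) = 22280 s.
The target's mean motion on its circular orbit is ω₂ = √(μ/r₂³) = 6.2992×10^-5 rad/s.
Angle swept by the target during transfer: ω₂·t = 1.4035 rad = 80.41°.
Arrival is 180° from departure on the ellipse, so φ = 180° − 80.41° = 99.6°.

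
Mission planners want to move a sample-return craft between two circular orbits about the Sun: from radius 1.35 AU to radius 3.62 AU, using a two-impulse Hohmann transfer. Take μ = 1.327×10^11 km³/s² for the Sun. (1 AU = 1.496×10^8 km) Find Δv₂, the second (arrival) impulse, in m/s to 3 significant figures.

Δv₂ = 4120 m/s

In km: r₁ = 1.35 × 1.496×10^8 = 2.0196×10^8 km; r₂ = 3.62 × 1.496×10^8 = 5.41552×10^8 km.
Transfer-ellipse semi-major axis a_t = (r₁ + r₂)/2 = (2.0196×10^8 + 5.41552×10^8)/2 = 3.71756×10^8 km.
On the circular orbit at r = 5.41552×10^8 km, v_c = √(μ/r) = 15.654 km/s.
Transfer-orbit speed at the same r (vis-viva, a = a_t): v_t = √[μ(2/r − 1/a_t)] = 11.538 km/s.
Δv₂ = |v_t − v_c| = |11.538 − 15.654| = 4.116 km/s.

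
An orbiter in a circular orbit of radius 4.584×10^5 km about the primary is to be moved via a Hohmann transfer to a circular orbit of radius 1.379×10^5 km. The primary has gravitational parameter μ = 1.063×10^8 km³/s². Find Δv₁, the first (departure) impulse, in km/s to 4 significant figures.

Δv₁ = 4.872 km/s

Semi-major axis of the transfer orbit: a_t = (4.584×10^5 + 1.379×10^5)/2 = 2.9815×10^5 km.
Circular speed at r = 4.584×10^5 km: v_c = √(μ/r) = 15.228 km/s.
Vis-viva on the transfer ellipse at r = 4.584×10^5 km gives v_t = √[μ(2/r − 1/a_t)] = 10.356 km/s.
Δv₁ = |v_t − v_c| = |10.356 − 15.228| = 4.872 km/s.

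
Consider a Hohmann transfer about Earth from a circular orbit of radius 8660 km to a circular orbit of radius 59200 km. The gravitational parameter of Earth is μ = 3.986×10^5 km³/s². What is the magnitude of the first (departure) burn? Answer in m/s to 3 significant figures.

Semi-major axis of the transfer orbit: a_t = (8660 + 59200)/2 = 33930 km.
On the circular orbit at r = 8660 km, v_c = √(μ/r) = 6.784 km/s.
Transfer-orbit speed at the same r (vis-viva, a = a_t): v_t = √[μ(2/r − 1/a_t)] = 8.961 km/s.
Δv₁ = |v_t − v_c| = |8.961 − 6.784| = 2.177 km/s.

Δv₁ = 2180 m/s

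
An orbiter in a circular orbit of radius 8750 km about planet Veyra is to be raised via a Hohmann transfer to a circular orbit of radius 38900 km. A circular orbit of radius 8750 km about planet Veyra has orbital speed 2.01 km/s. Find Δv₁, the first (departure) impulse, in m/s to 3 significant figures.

From the circular-orbit relation v² = μ/r at r = 8750 km: μ = v²r = (2.01)² × 8750 = 35350.9 km³/s².
Transfer-ellipse semi-major axis a_t = (r₁ + r₂)/2 = (8750 + 38900)/2 = 23825 km.
On the circular orbit at r = 8750 km, v_c = √(μ/r) = 2.0100 km/s.
Vis-viva on the transfer ellipse at r = 8750 km gives v_t = √[μ(2/r − 1/a_t)] = 2.5684 km/s.
Δv₁ = |v_t − v_c| = |2.5684 − 2.0100| = 0.5584 km/s.

Δv₁ = 558 m/s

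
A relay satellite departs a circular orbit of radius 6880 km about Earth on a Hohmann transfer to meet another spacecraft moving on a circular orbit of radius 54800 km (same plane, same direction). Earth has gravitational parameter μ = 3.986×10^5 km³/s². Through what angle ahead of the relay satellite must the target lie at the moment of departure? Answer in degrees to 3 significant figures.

φ = 104°

The Hohmann ellipse has a_t = (r₁ + r₂)/2 = 30840 km.
The half-period of the transfer ellipse is t = π√(a_t³/μ) = 26950 s.
Target angular speed ω₂ = √(μ/r₂³) = 4.9215×10^-5 rad/s.
Angle swept by the target during transfer: ω₂·t = 1.3263 rad = 75.99°.
The relay satellite traverses 180° on the transfer ellipse, so the target must lead by 180° − 75.99° = 104°.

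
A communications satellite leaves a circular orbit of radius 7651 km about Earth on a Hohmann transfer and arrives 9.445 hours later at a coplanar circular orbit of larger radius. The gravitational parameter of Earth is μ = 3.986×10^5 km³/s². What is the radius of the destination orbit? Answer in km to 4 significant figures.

r₂ = 64370 km

Transfer time t = 9.445 hours = 34002 s, and t = π√(a_t³/μ).
So a_t = (μ t²/π²)^(1/3) = (3.986×10^5 × (34002)² / π²)^(1/3) = 36009 km.
Since a_t = (r₁ + r₂)/2, r₂ = 2a_t − r₁ = 2×36009 − 7651 = 64367 km.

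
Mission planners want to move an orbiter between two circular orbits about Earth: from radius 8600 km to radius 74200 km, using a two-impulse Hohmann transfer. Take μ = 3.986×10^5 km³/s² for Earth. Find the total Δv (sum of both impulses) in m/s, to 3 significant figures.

Δv = 3570 m/s

Transfer-ellipse semi-major axis a_t = (r₁ + r₂)/2 = (8600 + 74200)/2 = 41400 km.
At r₁ the circular-orbit speed is v₁ = √(μ/r₁) = 6.8080 km/s.
On the transfer ellipse at r₁, v² = μ(2/r − 1/a) gives v_p = √[μ(2/r₁ − 1/a_t)] = 9.1143 km/s.
First burn Δv₁ = |v_p − v₁| = 2.3063 km/s.
Circular speed at r₂: v₂ = √(μ/r₂) = 2.3178 km/s.
Transfer-orbit speed at r₂: v_a = √[μ(2/r₂ − 1/a_t)] = 1.0564 km/s.
Second burn Δv₂ = |v₂ − v_a| = 1.2614 km/s.
Δv = Δv₁ + Δv₂ = 2.3063 + 1.2614 = 3.568 km/s.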